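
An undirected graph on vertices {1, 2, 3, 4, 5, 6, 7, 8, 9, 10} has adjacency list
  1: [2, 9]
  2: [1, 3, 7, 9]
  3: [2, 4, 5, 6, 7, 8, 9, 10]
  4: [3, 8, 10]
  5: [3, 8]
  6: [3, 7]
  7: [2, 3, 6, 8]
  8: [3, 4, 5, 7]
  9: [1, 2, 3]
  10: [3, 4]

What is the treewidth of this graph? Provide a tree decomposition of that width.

Every bag has size at most 3, so the width is 3 − 1 = 2 and tw(G) ≤ 2. On the other hand G contains the 3-clique {1, 2, 9}. A clique must lie in a single bag of any decomposition, so no decomposition can have width below 2. Therefore the treewidth is 2.

Treewidth 2.
Bags: B1 = {3, 5, 8}  B2 = {3, 7, 8}  B3 = {3, 6, 7}  B4 = {2, 3, 7}  B5 = {2, 3, 9}  B6 = {1, 2, 9}  B7 = {3, 4, 8}  B8 = {3, 4, 10}
Tree: B1–B2, B2–B3, B3–B4, B4–B5, B5–B6, B2–B7, B7–B8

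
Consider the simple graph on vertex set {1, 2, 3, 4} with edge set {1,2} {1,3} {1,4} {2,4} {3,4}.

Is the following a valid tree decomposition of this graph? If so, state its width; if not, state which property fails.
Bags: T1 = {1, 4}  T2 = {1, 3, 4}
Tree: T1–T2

No — vertex 2 appears in no bag.

A tree decomposition must satisfy three properties: every vertex lies in some bag; for every edge, both endpoints lie together in some bag; and for every vertex, the bags containing it form a connected subtree. Here vertex 2 appears in no bag, so the decomposition is invalid.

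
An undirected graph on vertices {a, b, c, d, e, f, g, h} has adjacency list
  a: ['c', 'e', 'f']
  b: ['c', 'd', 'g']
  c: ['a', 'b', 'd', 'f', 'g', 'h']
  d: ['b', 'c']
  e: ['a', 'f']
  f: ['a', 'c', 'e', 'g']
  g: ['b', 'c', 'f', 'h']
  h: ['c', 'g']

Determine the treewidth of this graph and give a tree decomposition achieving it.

Each bag holds 3 vertices, so the decomposition has width 2, which upper-bounds the treewidth. On the other hand G contains the 3-clique {a, e, f}. A clique must lie in a single bag of any decomposition, so no decomposition can have width below 2. The upper and lower bounds meet at 2, so that is the treewidth.

Treewidth 2.
One such decomposition:
Bags: B1 = {a, e, f}  B2 = {a, c, f}  B3 = {c, f, g}  B4 = {b, c, g}  B5 = {b, c, d}  B6 = {c, g, h}
Tree: B1–B2, B2–B3, B3–B4, B4–B5, B3–B6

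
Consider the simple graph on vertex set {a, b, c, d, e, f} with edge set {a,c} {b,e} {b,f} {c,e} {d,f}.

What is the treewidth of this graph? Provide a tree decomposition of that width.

Treewidth 1.
One optimal decomposition is:
Bags: B1 = {a, c}  B2 = {c, e}  B3 = {b, e}  B4 = {b, f}  B5 = {d, f}
Tree: B1–B2, B2–B3, B3–B4, B4–B5

Each bag holds 2 vertices, so the decomposition has width 1, which upper-bounds the treewidth. Any graph with an edge has treewidth ≥ 1, and G has the edge a–c. Therefore the treewidth is 1.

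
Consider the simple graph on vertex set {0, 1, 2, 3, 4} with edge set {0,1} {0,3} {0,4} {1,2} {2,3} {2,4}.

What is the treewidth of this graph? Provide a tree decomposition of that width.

Treewidth 2.
One optimal decomposition is:
Bags: B1 = {0, 1, 2}  B2 = {0, 2, 3}  B3 = {0, 2, 4}
Tree: B1–B2, B2–B3

The largest bag has 3 vertices, giving width 2; this decomposition certifies tw(G) ≤ 2. Since 2–1–0–3–2 is a cycle in G, G is not acyclic. Forests are exactly the graphs of treewidth ≤ 1, so tw(G) ≥ 2. Hence tw(G) = 2 exactly.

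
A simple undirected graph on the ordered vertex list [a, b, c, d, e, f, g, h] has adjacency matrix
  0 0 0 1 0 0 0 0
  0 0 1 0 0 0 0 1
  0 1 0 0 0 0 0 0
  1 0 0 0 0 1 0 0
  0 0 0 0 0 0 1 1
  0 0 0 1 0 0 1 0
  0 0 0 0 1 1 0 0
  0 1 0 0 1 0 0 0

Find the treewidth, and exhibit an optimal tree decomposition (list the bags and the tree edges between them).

Treewidth 1.
One such decomposition:
Bags: B1 = {b, c}  B2 = {b, h}  B3 = {e, h}  B4 = {e, g}  B5 = {f, g}  B6 = {d, f}  B7 = {a, d}
Tree: B1–B2, B2–B3, B3–B4, B4–B5, B5–B6, B6–B7

The largest bag has 2 vertices, giving width 1; this decomposition certifies tw(G) ≤ 1. G has an edge, so its treewidth is at least 1. Hence tw(G) = 1 exactly.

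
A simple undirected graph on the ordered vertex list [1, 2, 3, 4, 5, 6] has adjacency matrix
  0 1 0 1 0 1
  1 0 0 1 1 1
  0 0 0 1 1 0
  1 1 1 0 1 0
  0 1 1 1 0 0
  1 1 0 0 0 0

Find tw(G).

A width-2 tree decomposition is:
Bags: B1 = {1, 2, 4}  B2 = {1, 2, 6}  B3 = {2, 4, 5}  B4 = {3, 4, 5}
Tree: B1–B2, B1–B3, B3–B4
The largest bag has 3 vertices, giving width 2; this decomposition certifies tw(G) ≤ 2. On the other hand G contains the 3-clique {1, 2, 4}. A clique must lie in a single bag of any decomposition, so no decomposition can have width below 2. Therefore the treewidth is 2.

2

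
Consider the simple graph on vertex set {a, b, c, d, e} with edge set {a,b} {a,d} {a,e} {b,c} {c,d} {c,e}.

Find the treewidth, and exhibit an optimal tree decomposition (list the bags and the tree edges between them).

Treewidth 2.
Bags: B1 = {a, c, d}  B2 = {a, b, c}  B3 = {a, c, e}
Tree: B1–B2, B2–B3

Every bag has size at most 3, so the width is 3 − 1 = 2 and tw(G) ≤ 2. For the lower bound, G contains the cycle d–a–b–c–d, so G is not a forest; only forests have treewidth ≤ 1, hence tw(G) ≥ 2. Therefore the treewidth is 2.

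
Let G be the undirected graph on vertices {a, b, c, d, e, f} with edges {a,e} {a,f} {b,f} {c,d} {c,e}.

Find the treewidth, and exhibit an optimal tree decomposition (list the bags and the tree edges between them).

Every bag has size at most 2, so the width is 2 − 1 = 1 and tw(G) ≤ 1. Any graph with an edge has treewidth ≥ 1, and G has the edge d–c. The upper and lower bounds meet at 1, so that is the treewidth.

Treewidth 1.
One optimal decomposition is:
Bags: B1 = {c, d}  B2 = {c, e}  B3 = {a, e}  B4 = {a, f}  B5 = {b, f}
Tree: B1–B2, B2–B3, B3–B4, B4–B5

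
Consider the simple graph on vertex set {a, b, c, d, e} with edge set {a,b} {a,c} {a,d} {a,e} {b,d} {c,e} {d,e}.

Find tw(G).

A width-2 tree decomposition is:
Bags: B1 = {a, c, e}  B2 = {a, d, e}  B3 = {a, b, d}
Tree: B1–B2, B2–B3
Every bag has size at most 3, so the width is 3 − 1 = 2 and tw(G) ≤ 2. On the other hand G contains the 3-clique {a, d, e}. A clique must lie in a single bag of any decomposition, so no decomposition can have width below 2. Hence tw(G) = 2 exactly.

2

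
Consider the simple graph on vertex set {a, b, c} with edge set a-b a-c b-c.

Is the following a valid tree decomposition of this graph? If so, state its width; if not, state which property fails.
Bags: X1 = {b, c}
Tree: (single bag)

No — vertex a appears in no bag.

A tree decomposition must satisfy three properties: every vertex lies in some bag; for every edge, both endpoints lie together in some bag; and for every vertex, the bags containing it form a connected subtree. Here vertex a appears in no bag, so the decomposition is invalid.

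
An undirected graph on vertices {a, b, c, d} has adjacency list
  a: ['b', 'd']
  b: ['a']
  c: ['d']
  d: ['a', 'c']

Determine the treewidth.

A width-1 tree decomposition is:
Bags: B1 = {a, b}  B2 = {a, d}  B3 = {c, d}
Tree: B1–B2, B2–B3
Each bag holds 2 vertices, so the decomposition has width 1, which upper-bounds the treewidth. Any graph with an edge has treewidth ≥ 1, and G has the edge b–a. Therefore the treewidth is 1.

1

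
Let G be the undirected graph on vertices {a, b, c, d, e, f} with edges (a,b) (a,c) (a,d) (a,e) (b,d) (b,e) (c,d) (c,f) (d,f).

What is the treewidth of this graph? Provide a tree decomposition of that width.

Treewidth 2.
Bags: B1 = {a, c, d}  B2 = {a, b, d}  B3 = {a, b, e}  B4 = {c, d, f}
Tree: B1–B2, B2–B3, B1–B4

Every bag has size at most 3, so the width is 3 − 1 = 2 and tw(G) ≤ 2. On the other hand G contains the 3-clique {c, d, f}. A clique must lie in a single bag of any decomposition, so no decomposition can have width below 2. The upper and lower bounds meet at 2, so that is the treewidth.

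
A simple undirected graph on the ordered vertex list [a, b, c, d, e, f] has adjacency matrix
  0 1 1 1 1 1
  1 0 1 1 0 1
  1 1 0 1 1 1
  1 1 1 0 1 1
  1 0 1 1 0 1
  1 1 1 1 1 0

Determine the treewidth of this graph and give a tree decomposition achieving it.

Each bag holds 5 vertices, so the decomposition has width 4, which upper-bounds the treewidth. On the other hand G contains the 5-clique {a, c, d, e, f}. A clique must lie in a single bag of any decomposition, so no decomposition can have width below 4. Combining the bounds, tw(G) = 4.

Treewidth 4.
One optimal decomposition is:
Bags: B1 = {a, c, d, e, f}  B2 = {a, b, c, d, f}
Tree: B1–B2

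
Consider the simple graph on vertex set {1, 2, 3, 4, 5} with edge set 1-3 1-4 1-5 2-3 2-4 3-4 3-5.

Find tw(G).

A width-2 tree decomposition is:
Bags: B1 = {1, 3, 4}  B2 = {2, 3, 4}  B3 = {1, 3, 5}
Tree: B1–B2, B1–B3
Each bag holds 3 vertices, so the decomposition has width 2, which upper-bounds the treewidth. For the lower bound, the 3 vertices {1, 3, 4} are pairwise adjacent, and any tree decomposition puts a clique entirely inside one bag — forcing width ≥ 2. The upper and lower bounds meet at 2, so that is the treewidth.

2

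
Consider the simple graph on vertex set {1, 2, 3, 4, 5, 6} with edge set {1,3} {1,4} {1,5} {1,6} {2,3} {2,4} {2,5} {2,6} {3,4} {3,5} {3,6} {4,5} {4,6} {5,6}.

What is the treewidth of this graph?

4

A width-4 tree decomposition is:
Bags: B1 = {2, 3, 4, 5, 6}  B2 = {1, 3, 4, 5, 6}
Tree: B1–B2
The largest bag has 5 vertices, giving width 4; this decomposition certifies tw(G) ≤ 4. On the other hand G contains the 5-clique {1, 3, 4, 5, 6}. A clique must lie in a single bag of any decomposition, so no decomposition can have width below 4. Therefore the treewidth is 4.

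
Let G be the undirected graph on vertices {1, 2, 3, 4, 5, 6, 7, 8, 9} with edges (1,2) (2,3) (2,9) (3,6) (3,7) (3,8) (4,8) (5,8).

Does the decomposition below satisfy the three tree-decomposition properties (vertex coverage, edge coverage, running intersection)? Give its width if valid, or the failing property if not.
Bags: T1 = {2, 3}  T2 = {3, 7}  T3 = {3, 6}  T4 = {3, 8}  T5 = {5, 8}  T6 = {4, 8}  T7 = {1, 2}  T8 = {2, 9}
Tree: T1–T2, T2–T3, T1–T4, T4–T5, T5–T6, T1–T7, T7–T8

Checking the three conditions: (i) the bags cover all of {1, 2, 3, 4, 5, 6, 7, 8, 9}; (ii) for each edge, some bag contains both endpoints; (iii) the bags containing any fixed vertex form a subtree. All hold, so the decomposition is valid with width 2 − 1 = 1.

Yes; width 1.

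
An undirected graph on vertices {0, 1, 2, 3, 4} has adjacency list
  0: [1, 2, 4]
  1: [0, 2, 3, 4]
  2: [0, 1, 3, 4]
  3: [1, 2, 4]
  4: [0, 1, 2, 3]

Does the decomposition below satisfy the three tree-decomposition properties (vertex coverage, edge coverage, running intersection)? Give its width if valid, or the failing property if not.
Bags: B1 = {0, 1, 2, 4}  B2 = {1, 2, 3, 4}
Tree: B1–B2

Every vertex of G appears in some bag (union = {0, 1, 2, 3, 4}); every edge is covered by a bag; and for each vertex v the set of bags containing v is connected in the bag tree. The decomposition is therefore valid. The largest bag has 4 vertices, so the width is 3.

Yes; width 3.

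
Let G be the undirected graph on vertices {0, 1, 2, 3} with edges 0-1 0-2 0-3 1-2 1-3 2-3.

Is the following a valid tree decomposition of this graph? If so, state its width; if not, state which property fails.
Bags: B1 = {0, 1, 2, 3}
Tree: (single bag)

Yes; width 3.

Checking the three conditions: (i) the bags cover all of {0, 1, 2, 3}; (ii) for each edge, some bag contains both endpoints; (iii) the bags containing any fixed vertex form a subtree. All hold, so the decomposition is valid with width 4 − 1 = 3.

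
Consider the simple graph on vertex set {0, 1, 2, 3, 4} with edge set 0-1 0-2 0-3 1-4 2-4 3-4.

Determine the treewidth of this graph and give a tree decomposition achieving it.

Treewidth 2.
Bags: B1 = {0, 3, 4}  B2 = {0, 2, 4}  B3 = {0, 1, 4}
Tree: B1–B2, B2–B3

Each bag holds 3 vertices, so the decomposition has width 2, which upper-bounds the treewidth. The edges 4–3–0–2–4 form a cycle, so G is not a tree and its treewidth is at least 2. Combining the bounds, tw(G) = 2.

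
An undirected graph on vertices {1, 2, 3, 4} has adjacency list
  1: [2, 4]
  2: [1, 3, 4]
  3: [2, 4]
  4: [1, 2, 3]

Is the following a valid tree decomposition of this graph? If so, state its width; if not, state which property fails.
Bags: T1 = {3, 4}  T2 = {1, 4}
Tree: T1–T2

A tree decomposition must satisfy three properties: every vertex lies in some bag; for every edge, both endpoints lie together in some bag; and for every vertex, the bags containing it form a connected subtree. Here vertex 2 appears in no bag, so the decomposition is invalid.

No — vertex 2 appears in no bag.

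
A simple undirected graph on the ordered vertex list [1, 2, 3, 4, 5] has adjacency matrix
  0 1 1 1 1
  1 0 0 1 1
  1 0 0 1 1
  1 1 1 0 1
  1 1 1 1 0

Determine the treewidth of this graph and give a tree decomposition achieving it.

Each bag holds 4 vertices, so the decomposition has width 3, which upper-bounds the treewidth. Conversely, {1, 2, 4, 5} is a clique of size 4, and the vertices of any clique must share a bag in every tree decomposition; so some bag has ≥ 4 vertices and tw(G) ≥ 3. Therefore the treewidth is 3.

Treewidth 3.
One such decomposition:
Bags: B1 = {1, 2, 4, 5}  B2 = {1, 3, 4, 5}
Tree: B1–B2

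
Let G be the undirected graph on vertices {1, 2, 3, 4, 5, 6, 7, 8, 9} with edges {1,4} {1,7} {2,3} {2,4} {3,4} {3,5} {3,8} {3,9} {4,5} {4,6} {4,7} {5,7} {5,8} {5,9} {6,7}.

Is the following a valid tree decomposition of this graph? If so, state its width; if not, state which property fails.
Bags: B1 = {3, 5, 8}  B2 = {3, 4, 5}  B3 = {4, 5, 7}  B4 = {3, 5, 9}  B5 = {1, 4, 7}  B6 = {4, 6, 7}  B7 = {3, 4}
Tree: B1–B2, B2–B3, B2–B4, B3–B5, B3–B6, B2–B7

A tree decomposition must satisfy three properties: every vertex lies in some bag; for every edge, both endpoints lie together in some bag; and for every vertex, the bags containing it form a connected subtree. Here vertex 2 appears in no bag, so the decomposition is invalid.

No — vertex 2 appears in no bag.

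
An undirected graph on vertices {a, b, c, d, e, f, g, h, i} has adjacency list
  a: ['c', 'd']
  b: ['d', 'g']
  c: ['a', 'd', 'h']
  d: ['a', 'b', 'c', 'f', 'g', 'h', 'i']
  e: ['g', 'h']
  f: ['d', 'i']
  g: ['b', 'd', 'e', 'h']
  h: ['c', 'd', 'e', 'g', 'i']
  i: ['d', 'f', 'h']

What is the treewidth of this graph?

2

A width-2 tree decomposition is:
Bags: B1 = {d, f, i}  B2 = {d, h, i}  B3 = {c, d, h}  B4 = {d, g, h}  B5 = {a, c, d}  B6 = {b, d, g}  B7 = {e, g, h}
Tree: B1–B2, B2–B3, B3–B4, B3–B5, B4–B6, B4–B7
The largest bag has 3 vertices, giving width 2; this decomposition certifies tw(G) ≤ 2. On the other hand G contains the 3-clique {a, c, d}. A clique must lie in a single bag of any decomposition, so no decomposition can have width below 2. Therefore the treewidth is 2.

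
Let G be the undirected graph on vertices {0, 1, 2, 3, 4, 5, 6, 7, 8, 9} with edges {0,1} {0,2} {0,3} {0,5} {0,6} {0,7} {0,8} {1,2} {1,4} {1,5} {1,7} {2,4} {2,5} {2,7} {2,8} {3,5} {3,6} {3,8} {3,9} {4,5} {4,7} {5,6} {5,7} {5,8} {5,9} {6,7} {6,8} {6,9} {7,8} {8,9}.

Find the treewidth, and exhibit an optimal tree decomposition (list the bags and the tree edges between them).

Every bag has size at most 5, so the width is 5 − 1 = 4 and tw(G) ≤ 4. For the lower bound, the 5 vertices {0, 3, 5, 6, 8} are pairwise adjacent, and any tree decomposition puts a clique entirely inside one bag — forcing width ≥ 4. Therefore the treewidth is 4.

Treewidth 4.
One optimal decomposition is:
Bags: B1 = {0, 2, 5, 7, 8}  B2 = {0, 5, 6, 7, 8}  B3 = {0, 1, 2, 5, 7}  B4 = {0, 3, 5, 6, 8}  B5 = {1, 2, 4, 5, 7}  B6 = {3, 5, 6, 8, 9}
Tree: B1–B2, B1–B3, B2–B4, B3–B5, B4–B6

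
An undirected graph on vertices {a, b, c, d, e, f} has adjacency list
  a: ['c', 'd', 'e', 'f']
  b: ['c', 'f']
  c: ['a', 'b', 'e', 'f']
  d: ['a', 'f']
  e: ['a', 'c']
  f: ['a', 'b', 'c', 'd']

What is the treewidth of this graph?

2

A width-2 tree decomposition is:
Bags: B1 = {a, c, f}  B2 = {b, c, f}  B3 = {a, c, e}  B4 = {a, d, f}
Tree: B1–B2, B1–B3, B1–B4
Each bag holds 3 vertices, so the decomposition has width 2, which upper-bounds the treewidth. Conversely, {a, d, f} is a clique of size 3, and the vertices of any clique must share a bag in every tree decomposition; so some bag has ≥ 3 vertices and tw(G) ≥ 2. Combining the bounds, tw(G) = 2.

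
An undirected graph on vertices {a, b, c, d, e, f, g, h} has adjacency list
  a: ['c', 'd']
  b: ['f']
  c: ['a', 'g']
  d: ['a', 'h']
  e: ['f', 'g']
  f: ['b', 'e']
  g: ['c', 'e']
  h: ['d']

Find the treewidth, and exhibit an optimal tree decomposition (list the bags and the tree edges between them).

Each bag holds 2 vertices, so the decomposition has width 1, which upper-bounds the treewidth. Any graph with an edge has treewidth ≥ 1, and G has the edge b–f. The upper and lower bounds meet at 1, so that is the treewidth.

Treewidth 1.
One optimal decomposition is:
Bags: B1 = {b, f}  B2 = {e, f}  B3 = {e, g}  B4 = {c, g}  B5 = {a, c}  B6 = {a, d}  B7 = {d, h}
Tree: B1–B2, B2–B3, B3–B4, B4–B5, B5–B6, B6–B7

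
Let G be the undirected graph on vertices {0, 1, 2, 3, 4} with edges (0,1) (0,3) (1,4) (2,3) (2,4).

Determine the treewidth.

A width-2 tree decomposition is:
Bags: B1 = {0, 1, 3}  B2 = {1, 2, 3}  B3 = {1, 2, 4}
Tree: B1–B2, B2–B3
Each bag holds 3 vertices, so the decomposition has width 2, which upper-bounds the treewidth. For the lower bound, G contains the cycle 1–0–3–2–4–1, so G is not a forest; only forests have treewidth ≤ 1, hence tw(G) ≥ 2. Combining the bounds, tw(G) = 2.

2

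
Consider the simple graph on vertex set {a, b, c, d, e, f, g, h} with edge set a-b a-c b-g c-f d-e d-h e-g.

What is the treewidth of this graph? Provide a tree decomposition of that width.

The largest bag has 2 vertices, giving width 1; this decomposition certifies tw(G) ≤ 1. Any graph with an edge has treewidth ≥ 1, and G has the edge f–c. Therefore the treewidth is 1.

Treewidth 1.
One such decomposition:
Bags: B1 = {c, f}  B2 = {a, c}  B3 = {a, b}  B4 = {b, g}  B5 = {e, g}  B6 = {d, e}  B7 = {d, h}
Tree: B1–B2, B2–B3, B3–B4, B4–B5, B5–B6, B6–B7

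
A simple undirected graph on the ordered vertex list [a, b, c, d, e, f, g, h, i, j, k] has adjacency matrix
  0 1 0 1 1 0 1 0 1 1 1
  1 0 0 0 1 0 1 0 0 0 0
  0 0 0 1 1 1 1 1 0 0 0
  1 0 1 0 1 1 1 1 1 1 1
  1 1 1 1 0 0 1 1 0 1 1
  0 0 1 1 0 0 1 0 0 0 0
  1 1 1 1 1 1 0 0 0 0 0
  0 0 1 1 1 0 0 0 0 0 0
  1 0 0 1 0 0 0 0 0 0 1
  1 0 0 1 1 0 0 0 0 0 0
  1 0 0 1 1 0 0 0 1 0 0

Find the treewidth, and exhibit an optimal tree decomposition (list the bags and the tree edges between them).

Treewidth 3.
One such decomposition:
Bags: B1 = {c, d, e, g}  B2 = {c, d, e, h}  B3 = {a, d, e, g}  B4 = {a, d, e, j}  B5 = {c, d, f, g}  B6 = {a, d, e, k}  B7 = {a, d, i, k}  B8 = {a, b, e, g}
Tree: B1–B2, B1–B3, B3–B4, B1–B5, B4–B6, B6–B7, B3–B8

Every bag has size at most 4, so the width is 4 − 1 = 3 and tw(G) ≤ 3. On the other hand G contains the 4-clique {c, d, e, h}. A clique must lie in a single bag of any decomposition, so no decomposition can have width below 3. Therefore the treewidth is 3.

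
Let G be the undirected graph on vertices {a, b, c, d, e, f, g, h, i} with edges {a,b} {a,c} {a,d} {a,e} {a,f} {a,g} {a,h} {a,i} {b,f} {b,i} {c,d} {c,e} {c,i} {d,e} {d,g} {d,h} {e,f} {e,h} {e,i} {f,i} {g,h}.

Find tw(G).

3

A width-3 tree decomposition is:
Bags: B1 = {a, c, d, e}  B2 = {a, c, e, i}  B3 = {a, d, e, h}  B4 = {a, d, g, h}  B5 = {a, e, f, i}  B6 = {a, b, f, i}
Tree: B1–B2, B1–B3, B3–B4, B2–B5, B5–B6
The largest bag has 4 vertices, giving width 3; this decomposition certifies tw(G) ≤ 3. On the other hand G contains the 4-clique {a, d, g, h}. A clique must lie in a single bag of any decomposition, so no decomposition can have width below 3. Combining the bounds, tw(G) = 3.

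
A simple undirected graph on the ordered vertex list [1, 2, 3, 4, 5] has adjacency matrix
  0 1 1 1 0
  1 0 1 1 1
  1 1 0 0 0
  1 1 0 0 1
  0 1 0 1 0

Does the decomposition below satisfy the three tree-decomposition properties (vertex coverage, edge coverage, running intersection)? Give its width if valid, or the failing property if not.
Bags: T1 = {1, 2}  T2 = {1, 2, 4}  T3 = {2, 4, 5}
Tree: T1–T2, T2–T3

No — vertex 3 appears in no bag.

A tree decomposition must satisfy three properties: every vertex lies in some bag; for every edge, both endpoints lie together in some bag; and for every vertex, the bags containing it form a connected subtree. Here vertex 3 appears in no bag, so the decomposition is invalid.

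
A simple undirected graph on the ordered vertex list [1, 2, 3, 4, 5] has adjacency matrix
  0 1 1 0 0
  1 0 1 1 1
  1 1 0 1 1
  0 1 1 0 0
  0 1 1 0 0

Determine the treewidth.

2

A width-2 tree decomposition is:
Bags: B1 = {2, 3, 5}  B2 = {2, 3, 4}  B3 = {1, 2, 3}
Tree: B1–B2, B2–B3
The largest bag has 3 vertices, giving width 2; this decomposition certifies tw(G) ≤ 2. On the other hand G contains the 3-clique {1, 2, 3}. A clique must lie in a single bag of any decomposition, so no decomposition can have width below 2. Combining the bounds, tw(G) = 2.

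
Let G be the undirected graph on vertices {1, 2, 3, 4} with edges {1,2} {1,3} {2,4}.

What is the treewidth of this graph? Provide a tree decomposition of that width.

Treewidth 1.
One such decomposition:
Bags: B1 = {2, 4}  B2 = {1, 2}  B3 = {1, 3}
Tree: B1–B2, B2–B3

The largest bag has 2 vertices, giving width 1; this decomposition certifies tw(G) ≤ 1. Any graph with an edge has treewidth ≥ 1, and G has the edge 4–2. The upper and lower bounds meet at 1, so that is the treewidth.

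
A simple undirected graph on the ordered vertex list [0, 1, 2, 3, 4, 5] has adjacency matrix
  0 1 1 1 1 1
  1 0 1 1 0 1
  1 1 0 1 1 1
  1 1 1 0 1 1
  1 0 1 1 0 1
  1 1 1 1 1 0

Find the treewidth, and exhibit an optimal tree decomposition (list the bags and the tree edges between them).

Each bag holds 5 vertices, so the decomposition has width 4, which upper-bounds the treewidth. Conversely, {0, 1, 2, 3, 5} is a clique of size 5, and the vertices of any clique must share a bag in every tree decomposition; so some bag has ≥ 5 vertices and tw(G) ≥ 4. The upper and lower bounds meet at 4, so that is the treewidth.

Treewidth 4.
Bags: B1 = {0, 2, 3, 4, 5}  B2 = {0, 1, 2, 3, 5}
Tree: B1–B2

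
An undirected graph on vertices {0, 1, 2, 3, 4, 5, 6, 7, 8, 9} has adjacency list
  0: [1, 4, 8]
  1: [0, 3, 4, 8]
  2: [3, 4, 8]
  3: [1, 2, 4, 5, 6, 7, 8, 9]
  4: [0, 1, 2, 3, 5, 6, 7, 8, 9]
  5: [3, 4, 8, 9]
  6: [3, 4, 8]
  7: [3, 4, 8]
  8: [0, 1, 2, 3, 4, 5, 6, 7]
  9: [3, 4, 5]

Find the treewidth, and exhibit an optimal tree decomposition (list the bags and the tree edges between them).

The largest bag has 4 vertices, giving width 3; this decomposition certifies tw(G) ≤ 3. For the lower bound, the 4 vertices {0, 1, 4, 8} are pairwise adjacent, and any tree decomposition puts a clique entirely inside one bag — forcing width ≥ 3. The upper and lower bounds meet at 3, so that is the treewidth.

Treewidth 3.
One such decomposition:
Bags: B1 = {1, 3, 4, 8}  B2 = {0, 1, 4, 8}  B3 = {2, 3, 4, 8}  B4 = {3, 4, 5, 8}  B5 = {3, 4, 7, 8}  B6 = {3, 4, 5, 9}  B7 = {3, 4, 6, 8}
Tree: B1–B2, B1–B3, B1–B4, B1–B5, B4–B6, B3–B7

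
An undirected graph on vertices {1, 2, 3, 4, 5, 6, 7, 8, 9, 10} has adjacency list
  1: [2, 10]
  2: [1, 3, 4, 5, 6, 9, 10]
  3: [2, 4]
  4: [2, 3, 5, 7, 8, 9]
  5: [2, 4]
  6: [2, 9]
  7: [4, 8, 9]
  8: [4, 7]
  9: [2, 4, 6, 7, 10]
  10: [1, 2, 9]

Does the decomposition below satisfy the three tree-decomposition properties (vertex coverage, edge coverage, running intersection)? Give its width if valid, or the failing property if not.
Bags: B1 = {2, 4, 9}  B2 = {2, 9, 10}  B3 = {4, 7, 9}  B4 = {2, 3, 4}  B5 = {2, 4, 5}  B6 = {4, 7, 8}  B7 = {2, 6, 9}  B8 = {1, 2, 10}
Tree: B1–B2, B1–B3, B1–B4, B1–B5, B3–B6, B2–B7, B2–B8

Yes; width 2.

Checking the three conditions: (i) the bags cover all of {1, 2, 3, 4, 5, 6, 7, 8, 9, 10}; (ii) for each edge, some bag contains both endpoints; (iii) the bags containing any fixed vertex form a subtree. All hold, so the decomposition is valid with width 3 − 1 = 2.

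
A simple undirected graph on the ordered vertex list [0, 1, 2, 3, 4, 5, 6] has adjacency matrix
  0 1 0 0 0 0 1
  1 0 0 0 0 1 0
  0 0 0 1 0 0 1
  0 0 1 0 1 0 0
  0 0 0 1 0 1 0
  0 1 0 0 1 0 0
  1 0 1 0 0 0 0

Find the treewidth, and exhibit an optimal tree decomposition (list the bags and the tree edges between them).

The largest bag has 3 vertices, giving width 2; this decomposition certifies tw(G) ≤ 2. Since 1–5–4–3–2–6–0–1 is a cycle in G, G is not acyclic. Forests are exactly the graphs of treewidth ≤ 1, so tw(G) ≥ 2. Combining the bounds, tw(G) = 2.

Treewidth 2.
Bags: B1 = {1, 4, 5}  B2 = {1, 3, 4}  B3 = {1, 2, 3}  B4 = {1, 2, 6}  B5 = {0, 1, 6}
Tree: B1–B2, B2–B3, B3–B4, B4–B5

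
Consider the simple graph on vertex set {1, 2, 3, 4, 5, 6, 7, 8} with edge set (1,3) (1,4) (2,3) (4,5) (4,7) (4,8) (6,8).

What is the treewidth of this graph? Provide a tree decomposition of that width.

Treewidth 1.
Bags: B1 = {1, 4}  B2 = {4, 7}  B3 = {4, 8}  B4 = {1, 3}  B5 = {2, 3}  B6 = {4, 5}  B7 = {6, 8}
Tree: B1–B2, B1–B3, B1–B4, B4–B5, B1–B6, B3–B7

Each bag holds 2 vertices, so the decomposition has width 1, which upper-bounds the treewidth. G has an edge, so its treewidth is at least 1. The upper and lower bounds meet at 1, so that is the treewidth.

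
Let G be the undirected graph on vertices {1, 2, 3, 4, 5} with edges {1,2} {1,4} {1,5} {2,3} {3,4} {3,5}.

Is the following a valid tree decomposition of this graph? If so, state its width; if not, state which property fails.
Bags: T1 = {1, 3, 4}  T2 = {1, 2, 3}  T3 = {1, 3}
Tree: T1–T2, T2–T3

A tree decomposition must satisfy three properties: every vertex lies in some bag; for every edge, both endpoints lie together in some bag; and for every vertex, the bags containing it form a connected subtree. Here vertex 5 appears in no bag, so the decomposition is invalid.

No — vertex 5 appears in no bag.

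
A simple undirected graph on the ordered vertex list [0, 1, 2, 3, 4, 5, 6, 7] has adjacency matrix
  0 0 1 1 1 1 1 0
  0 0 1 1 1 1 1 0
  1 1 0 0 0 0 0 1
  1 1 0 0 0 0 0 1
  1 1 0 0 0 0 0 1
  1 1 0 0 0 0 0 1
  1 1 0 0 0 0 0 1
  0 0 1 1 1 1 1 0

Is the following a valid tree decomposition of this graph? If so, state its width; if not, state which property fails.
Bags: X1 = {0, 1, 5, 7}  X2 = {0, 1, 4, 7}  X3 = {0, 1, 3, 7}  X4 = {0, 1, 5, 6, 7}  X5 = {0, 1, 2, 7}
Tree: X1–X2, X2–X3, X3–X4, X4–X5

A tree decomposition must satisfy three properties: every vertex lies in some bag; for every edge, both endpoints lie together in some bag; and for every vertex, the bags containing it form a connected subtree. Here bags containing vertex 5 are not connected in the tree, so the decomposition is invalid.

No — bags containing vertex 5 are not connected in the tree.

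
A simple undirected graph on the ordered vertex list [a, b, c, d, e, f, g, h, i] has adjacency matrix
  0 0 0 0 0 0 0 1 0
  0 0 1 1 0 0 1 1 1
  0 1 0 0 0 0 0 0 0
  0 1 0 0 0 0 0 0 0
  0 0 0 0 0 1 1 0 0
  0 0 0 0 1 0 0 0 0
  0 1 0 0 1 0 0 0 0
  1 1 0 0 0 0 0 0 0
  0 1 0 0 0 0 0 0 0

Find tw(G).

A width-1 tree decomposition is:
Bags: B1 = {b, g}  B2 = {e, g}  B3 = {b, h}  B4 = {b, d}  B5 = {b, c}  B6 = {e, f}  B7 = {b, i}  B8 = {a, h}
Tree: B1–B2, B1–B3, B1–B4, B3–B5, B2–B6, B1–B7, B3–B8
Every bag has size at most 2, so the width is 2 − 1 = 1 and tw(G) ≤ 1. Any graph with an edge has treewidth ≥ 1, and G has the edge b–g. The upper and lower bounds meet at 1, so that is the treewidth.

1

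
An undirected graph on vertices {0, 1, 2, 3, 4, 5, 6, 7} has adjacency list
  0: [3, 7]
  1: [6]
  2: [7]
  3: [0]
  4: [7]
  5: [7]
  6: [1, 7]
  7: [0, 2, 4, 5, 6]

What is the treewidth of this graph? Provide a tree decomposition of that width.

Treewidth 1.
Bags: B1 = {2, 7}  B2 = {0, 7}  B3 = {6, 7}  B4 = {4, 7}  B5 = {5, 7}  B6 = {0, 3}  B7 = {1, 6}
Tree: B1–B2, B1–B3, B1–B4, B1–B5, B2–B6, B3–B7

Every bag has size at most 2, so the width is 2 − 1 = 1 and tw(G) ≤ 1. Any graph with an edge has treewidth ≥ 1, and G has the edge 2–7. Therefore the treewidth is 1.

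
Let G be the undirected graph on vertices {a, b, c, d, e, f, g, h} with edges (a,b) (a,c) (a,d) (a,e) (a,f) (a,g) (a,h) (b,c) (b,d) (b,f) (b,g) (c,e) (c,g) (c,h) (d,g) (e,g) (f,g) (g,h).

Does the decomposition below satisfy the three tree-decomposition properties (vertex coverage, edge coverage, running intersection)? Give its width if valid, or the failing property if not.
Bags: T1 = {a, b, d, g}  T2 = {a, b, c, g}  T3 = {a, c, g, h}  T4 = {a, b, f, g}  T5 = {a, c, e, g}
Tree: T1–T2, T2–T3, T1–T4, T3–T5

Every vertex of G appears in some bag (union = {a, b, c, d, e, f, g, h}); every edge is covered by a bag; and for each vertex v the set of bags containing v is connected in the bag tree. The decomposition is therefore valid. The largest bag has 4 vertices, so the width is 3.

Yes; width 3.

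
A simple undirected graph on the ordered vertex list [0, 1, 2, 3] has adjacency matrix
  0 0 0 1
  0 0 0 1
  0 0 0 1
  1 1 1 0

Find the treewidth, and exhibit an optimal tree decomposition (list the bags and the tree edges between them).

Treewidth 1.
One optimal decomposition is:
Bags: B1 = {1, 3}  B2 = {0, 3}  B3 = {2, 3}
Tree: B1–B2, B1–B3

Every bag has size at most 2, so the width is 2 − 1 = 1 and tw(G) ≤ 1. Any graph with an edge has treewidth ≥ 1, and G has the edge 3–1. Therefore the treewidth is 1.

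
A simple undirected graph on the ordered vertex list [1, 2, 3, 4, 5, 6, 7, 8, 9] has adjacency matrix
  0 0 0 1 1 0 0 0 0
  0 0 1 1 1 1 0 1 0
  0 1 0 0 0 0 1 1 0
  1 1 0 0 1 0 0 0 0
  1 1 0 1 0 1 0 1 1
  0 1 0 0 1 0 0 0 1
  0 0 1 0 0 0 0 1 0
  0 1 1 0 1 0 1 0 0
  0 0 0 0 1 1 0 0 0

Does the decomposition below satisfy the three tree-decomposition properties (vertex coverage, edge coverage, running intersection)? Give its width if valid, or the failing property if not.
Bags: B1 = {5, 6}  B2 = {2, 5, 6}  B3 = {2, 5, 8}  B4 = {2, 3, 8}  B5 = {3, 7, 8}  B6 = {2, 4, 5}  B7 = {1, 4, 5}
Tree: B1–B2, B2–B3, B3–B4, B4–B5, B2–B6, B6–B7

A tree decomposition must satisfy three properties: every vertex lies in some bag; for every edge, both endpoints lie together in some bag; and for every vertex, the bags containing it form a connected subtree. Here vertex 9 appears in no bag, so the decomposition is invalid.

No — vertex 9 appears in no bag.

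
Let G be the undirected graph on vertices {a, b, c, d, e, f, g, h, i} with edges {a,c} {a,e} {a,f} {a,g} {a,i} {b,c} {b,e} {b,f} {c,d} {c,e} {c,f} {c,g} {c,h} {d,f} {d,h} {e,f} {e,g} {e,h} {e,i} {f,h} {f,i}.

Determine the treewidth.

3

A width-3 tree decomposition is:
Bags: B1 = {c, e, f, h}  B2 = {a, c, e, f}  B3 = {a, c, e, g}  B4 = {c, d, f, h}  B5 = {b, c, e, f}  B6 = {a, e, f, i}
Tree: B1–B2, B2–B3, B1–B4, B2–B5, B2–B6
Each bag holds 4 vertices, so the decomposition has width 3, which upper-bounds the treewidth. For the lower bound, the 4 vertices {a, c, e, g} are pairwise adjacent, and any tree decomposition puts a clique entirely inside one bag — forcing width ≥ 3. Therefore the treewidth is 3.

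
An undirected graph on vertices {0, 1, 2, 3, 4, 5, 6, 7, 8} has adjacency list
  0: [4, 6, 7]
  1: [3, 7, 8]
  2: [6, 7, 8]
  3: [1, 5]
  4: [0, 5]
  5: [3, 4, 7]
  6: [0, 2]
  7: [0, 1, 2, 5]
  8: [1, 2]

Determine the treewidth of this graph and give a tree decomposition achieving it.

The largest bag has 4 vertices, giving width 3; this decomposition certifies tw(G) ≤ 3. For the lower bound: the 4 vertex sets {3,4,5}, {1}, {7}, {0,2,6,8} are disjoint, each induces a connected subgraph, and every pair is joined by at least one edge of G. Contracting each set to a single vertex therefore yields K_{4} as a minor, and since treewidth is minor-monotone, tw(G) ≥ tw(K_{4}) = 3. Combining the bounds, tw(G) = 3.

Treewidth 3.
One such decomposition:
Bags: B1 = {1, 3, 4, 5}  B2 = {1, 4, 5, 7}  B3 = {0, 1, 4, 7}  B4 = {0, 1, 7, 8}  B5 = {0, 2, 7, 8}  B6 = {0, 2, 6, 8}
Tree: B1–B2, B2–B3, B3–B4, B4–B5, B5–B6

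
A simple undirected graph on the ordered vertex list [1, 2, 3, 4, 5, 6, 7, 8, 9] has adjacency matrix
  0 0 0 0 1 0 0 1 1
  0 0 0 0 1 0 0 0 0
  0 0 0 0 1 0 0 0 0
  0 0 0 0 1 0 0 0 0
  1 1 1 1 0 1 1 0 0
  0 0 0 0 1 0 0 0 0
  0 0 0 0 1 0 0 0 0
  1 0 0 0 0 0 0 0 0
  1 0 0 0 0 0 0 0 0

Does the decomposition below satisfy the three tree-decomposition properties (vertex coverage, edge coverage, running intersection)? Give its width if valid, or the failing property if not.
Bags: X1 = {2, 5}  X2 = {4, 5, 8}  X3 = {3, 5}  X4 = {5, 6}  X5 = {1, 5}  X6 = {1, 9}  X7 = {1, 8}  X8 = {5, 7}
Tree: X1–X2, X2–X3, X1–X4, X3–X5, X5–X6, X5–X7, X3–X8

No — bags containing vertex 8 are not connected in the tree.

A tree decomposition must satisfy three properties: every vertex lies in some bag; for every edge, both endpoints lie together in some bag; and for every vertex, the bags containing it form a connected subtree. Here bags containing vertex 8 are not connected in the tree, so the decomposition is invalid.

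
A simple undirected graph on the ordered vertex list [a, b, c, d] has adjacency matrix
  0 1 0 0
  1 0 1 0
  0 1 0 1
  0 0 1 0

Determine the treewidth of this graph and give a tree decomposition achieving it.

Treewidth 1.
Bags: B1 = {c, d}  B2 = {b, c}  B3 = {a, b}
Tree: B1–B2, B2–B3

Every bag has size at most 2, so the width is 2 − 1 = 1 and tw(G) ≤ 1. G has an edge, so its treewidth is at least 1. Combining the bounds, tw(G) = 1.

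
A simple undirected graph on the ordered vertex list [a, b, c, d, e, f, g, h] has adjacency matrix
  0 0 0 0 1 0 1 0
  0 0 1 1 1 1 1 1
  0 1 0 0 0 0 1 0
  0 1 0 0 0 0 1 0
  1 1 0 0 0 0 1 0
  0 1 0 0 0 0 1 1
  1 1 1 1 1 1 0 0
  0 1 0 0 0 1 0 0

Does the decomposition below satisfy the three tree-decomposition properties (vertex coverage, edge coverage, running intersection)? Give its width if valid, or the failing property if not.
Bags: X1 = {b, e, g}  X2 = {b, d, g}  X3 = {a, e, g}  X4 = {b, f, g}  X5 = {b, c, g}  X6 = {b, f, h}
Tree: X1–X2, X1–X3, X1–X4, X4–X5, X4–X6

Every vertex of G appears in some bag (union = {a, b, c, d, e, f, g, h}); every edge is covered by a bag; and for each vertex v the set of bags containing v is connected in the bag tree. The decomposition is therefore valid. The largest bag has 3 vertices, so the width is 2.

Yes; width 2.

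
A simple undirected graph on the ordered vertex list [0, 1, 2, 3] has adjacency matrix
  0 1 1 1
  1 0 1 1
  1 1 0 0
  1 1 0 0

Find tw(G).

2

A width-2 tree decomposition is:
Bags: B1 = {0, 1, 2}  B2 = {0, 1, 3}
Tree: B1–B2
Each bag holds 3 vertices, so the decomposition has width 2, which upper-bounds the treewidth. For the lower bound, the 3 vertices {0, 1, 2} are pairwise adjacent, and any tree decomposition puts a clique entirely inside one bag — forcing width ≥ 2. Hence tw(G) = 2 exactly.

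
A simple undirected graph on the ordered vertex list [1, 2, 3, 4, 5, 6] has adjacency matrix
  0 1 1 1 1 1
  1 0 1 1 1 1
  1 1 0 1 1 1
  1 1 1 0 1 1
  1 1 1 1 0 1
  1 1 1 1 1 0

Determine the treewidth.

5

A width-5 tree decomposition is:
Bags: B1 = {1, 2, 3, 4, 5, 6}
Tree: (single bag)
A single bag containing all 6 vertices is trivially a valid decomposition of width 5. Conversely, {1, 2, 3, 4, 5, 6} is a clique of size 6, and the vertices of any clique must share a bag in every tree decomposition; so some bag has ≥ 6 vertices and tw(G) ≥ 5. Therefore the treewidth is 5.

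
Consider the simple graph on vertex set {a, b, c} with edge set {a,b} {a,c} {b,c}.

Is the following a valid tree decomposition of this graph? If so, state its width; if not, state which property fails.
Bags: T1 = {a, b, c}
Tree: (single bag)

Yes; width 2.

Vertex coverage: the bags together contain {a, b, c}, the full vertex set. Edge coverage: each edge of G has both endpoints in at least one bag. Running intersection: for every vertex, the bags containing it form a connected subtree. All three properties hold, so this is a valid tree decomposition of width max|bag| − 1 = 2, and hence tw(G) ≤ 2.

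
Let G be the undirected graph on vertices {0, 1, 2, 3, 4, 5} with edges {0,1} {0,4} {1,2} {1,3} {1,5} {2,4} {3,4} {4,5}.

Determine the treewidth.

A width-2 tree decomposition is:
Bags: B1 = {0, 1, 4}  B2 = {1, 3, 4}  B3 = {1, 2, 4}  B4 = {1, 4, 5}
Tree: B1–B2, B2–B3, B3–B4
Each bag holds 3 vertices, so the decomposition has width 2, which upper-bounds the treewidth. Since 4–0–1–3–4 is a cycle in G, G is not acyclic. Forests are exactly the graphs of treewidth ≤ 1, so tw(G) ≥ 2. Therefore the treewidth is 2.

2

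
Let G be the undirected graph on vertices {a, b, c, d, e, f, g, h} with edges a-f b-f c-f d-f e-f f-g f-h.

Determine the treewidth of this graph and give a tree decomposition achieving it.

Treewidth 1.
One such decomposition:
Bags: B1 = {f, h}  B2 = {e, f}  B3 = {f, g}  B4 = {c, f}  B5 = {d, f}  B6 = {a, f}  B7 = {b, f}
Tree: B1–B2, B2–B3, B3–B4, B4–B5, B5–B6, B2–B7

Every bag has size at most 2, so the width is 2 − 1 = 1 and tw(G) ≤ 1. Since G has at least one edge (e.g. h–f), it is not an edgeless graph, so tw(G) ≥ 1. Therefore the treewidth is 1.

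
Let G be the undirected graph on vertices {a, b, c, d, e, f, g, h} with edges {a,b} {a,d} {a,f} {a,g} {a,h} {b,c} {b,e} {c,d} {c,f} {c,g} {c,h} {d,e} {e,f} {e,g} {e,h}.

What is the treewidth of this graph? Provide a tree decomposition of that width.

Treewidth 3.
One such decomposition:
Bags: B1 = {a, c, e, f}  B2 = {a, c, d, e}  B3 = {a, c, e, g}  B4 = {a, c, e, h}  B5 = {a, b, c, e}
Tree: B1–B2, B2–B3, B3–B4, B4–B5

The largest bag has 4 vertices, giving width 3; this decomposition certifies tw(G) ≤ 3. For the lower bound: the 4 vertex sets {a,f}, {d,e}, {c}, {g} are disjoint, each induces a connected subgraph, and every pair is joined by at least one edge of G. Contracting each set to a single vertex therefore yields K_{4} as a minor, and since treewidth is minor-monotone, tw(G) ≥ tw(K_{4}) = 3. Combining the bounds, tw(G) = 3.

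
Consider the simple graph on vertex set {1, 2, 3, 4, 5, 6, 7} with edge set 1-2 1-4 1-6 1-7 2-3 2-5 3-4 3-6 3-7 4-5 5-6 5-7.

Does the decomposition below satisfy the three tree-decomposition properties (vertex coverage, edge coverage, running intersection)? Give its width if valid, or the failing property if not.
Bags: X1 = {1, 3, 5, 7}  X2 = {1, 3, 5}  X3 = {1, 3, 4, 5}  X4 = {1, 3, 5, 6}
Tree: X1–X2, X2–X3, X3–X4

No — vertex 2 appears in no bag.

A tree decomposition must satisfy three properties: every vertex lies in some bag; for every edge, both endpoints lie together in some bag; and for every vertex, the bags containing it form a connected subtree. Here vertex 2 appears in no bag, so the decomposition is invalid.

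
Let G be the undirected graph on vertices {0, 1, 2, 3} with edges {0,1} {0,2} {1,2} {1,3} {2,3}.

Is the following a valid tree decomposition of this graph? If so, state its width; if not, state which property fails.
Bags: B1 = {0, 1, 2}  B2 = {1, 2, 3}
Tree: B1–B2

Every vertex of G appears in some bag (union = {0, 1, 2, 3}); every edge is covered by a bag; and for each vertex v the set of bags containing v is connected in the bag tree. The decomposition is therefore valid. The largest bag has 3 vertices, so the width is 2.

Yes; width 2.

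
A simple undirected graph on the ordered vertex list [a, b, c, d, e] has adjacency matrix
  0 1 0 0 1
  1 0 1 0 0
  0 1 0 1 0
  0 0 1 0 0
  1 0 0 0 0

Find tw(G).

A width-1 tree decomposition is:
Bags: B1 = {b, c}  B2 = {c, d}  B3 = {a, b}  B4 = {a, e}
Tree: B1–B2, B1–B3, B3–B4
Each bag holds 2 vertices, so the decomposition has width 1, which upper-bounds the treewidth. Any graph with an edge has treewidth ≥ 1, and G has the edge c–b. The upper and lower bounds meet at 1, so that is the treewidth.

1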